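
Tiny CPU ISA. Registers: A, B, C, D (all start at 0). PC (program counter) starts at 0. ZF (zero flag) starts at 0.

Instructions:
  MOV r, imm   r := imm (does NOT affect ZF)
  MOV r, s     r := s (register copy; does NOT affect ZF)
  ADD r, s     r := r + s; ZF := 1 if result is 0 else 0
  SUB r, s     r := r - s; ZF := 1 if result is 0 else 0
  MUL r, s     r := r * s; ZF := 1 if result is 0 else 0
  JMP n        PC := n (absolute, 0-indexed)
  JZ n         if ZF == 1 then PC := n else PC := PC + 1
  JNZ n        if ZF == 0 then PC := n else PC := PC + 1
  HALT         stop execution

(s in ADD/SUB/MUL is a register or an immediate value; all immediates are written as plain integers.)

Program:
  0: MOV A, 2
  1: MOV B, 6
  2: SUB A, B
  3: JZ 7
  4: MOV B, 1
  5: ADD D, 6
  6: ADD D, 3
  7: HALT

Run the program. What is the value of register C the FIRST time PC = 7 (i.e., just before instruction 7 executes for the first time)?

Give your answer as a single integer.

Step 1: PC=0 exec 'MOV A, 2'. After: A=2 B=0 C=0 D=0 ZF=0 PC=1
Step 2: PC=1 exec 'MOV B, 6'. After: A=2 B=6 C=0 D=0 ZF=0 PC=2
Step 3: PC=2 exec 'SUB A, B'. After: A=-4 B=6 C=0 D=0 ZF=0 PC=3
Step 4: PC=3 exec 'JZ 7'. After: A=-4 B=6 C=0 D=0 ZF=0 PC=4
Step 5: PC=4 exec 'MOV B, 1'. After: A=-4 B=1 C=0 D=0 ZF=0 PC=5
Step 6: PC=5 exec 'ADD D, 6'. After: A=-4 B=1 C=0 D=6 ZF=0 PC=6
Step 7: PC=6 exec 'ADD D, 3'. After: A=-4 B=1 C=0 D=9 ZF=0 PC=7
First time PC=7: C=0

0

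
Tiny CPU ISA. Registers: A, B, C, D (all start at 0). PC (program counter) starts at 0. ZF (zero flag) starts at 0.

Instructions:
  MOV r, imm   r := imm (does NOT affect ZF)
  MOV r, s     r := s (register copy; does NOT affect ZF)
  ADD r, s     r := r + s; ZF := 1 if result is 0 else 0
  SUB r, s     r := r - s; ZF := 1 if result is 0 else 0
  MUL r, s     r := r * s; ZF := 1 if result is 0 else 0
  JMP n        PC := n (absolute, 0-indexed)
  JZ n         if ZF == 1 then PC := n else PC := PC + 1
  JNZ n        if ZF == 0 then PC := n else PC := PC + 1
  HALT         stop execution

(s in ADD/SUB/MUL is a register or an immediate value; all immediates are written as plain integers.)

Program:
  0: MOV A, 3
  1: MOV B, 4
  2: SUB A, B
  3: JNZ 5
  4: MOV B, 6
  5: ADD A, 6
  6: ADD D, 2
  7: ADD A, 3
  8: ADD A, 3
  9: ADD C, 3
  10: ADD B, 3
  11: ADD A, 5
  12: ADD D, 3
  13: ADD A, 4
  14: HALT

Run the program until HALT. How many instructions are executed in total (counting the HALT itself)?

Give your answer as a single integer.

Step 1: PC=0 exec 'MOV A, 3'. After: A=3 B=0 C=0 D=0 ZF=0 PC=1
Step 2: PC=1 exec 'MOV B, 4'. After: A=3 B=4 C=0 D=0 ZF=0 PC=2
Step 3: PC=2 exec 'SUB A, B'. After: A=-1 B=4 C=0 D=0 ZF=0 PC=3
Step 4: PC=3 exec 'JNZ 5'. After: A=-1 B=4 C=0 D=0 ZF=0 PC=5
Step 5: PC=5 exec 'ADD A, 6'. After: A=5 B=4 C=0 D=0 ZF=0 PC=6
Step 6: PC=6 exec 'ADD D, 2'. After: A=5 B=4 C=0 D=2 ZF=0 PC=7
Step 7: PC=7 exec 'ADD A, 3'. After: A=8 B=4 C=0 D=2 ZF=0 PC=8
Step 8: PC=8 exec 'ADD A, 3'. After: A=11 B=4 C=0 D=2 ZF=0 PC=9
Step 9: PC=9 exec 'ADD C, 3'. After: A=11 B=4 C=3 D=2 ZF=0 PC=10
Step 10: PC=10 exec 'ADD B, 3'. After: A=11 B=7 C=3 D=2 ZF=0 PC=11
Step 11: PC=11 exec 'ADD A, 5'. After: A=16 B=7 C=3 D=2 ZF=0 PC=12
Step 12: PC=12 exec 'ADD D, 3'. After: A=16 B=7 C=3 D=5 ZF=0 PC=13
Step 13: PC=13 exec 'ADD A, 4'. After: A=20 B=7 C=3 D=5 ZF=0 PC=14
Step 14: PC=14 exec 'HALT'. After: A=20 B=7 C=3 D=5 ZF=0 PC=14 HALTED
Total instructions executed: 14

Answer: 14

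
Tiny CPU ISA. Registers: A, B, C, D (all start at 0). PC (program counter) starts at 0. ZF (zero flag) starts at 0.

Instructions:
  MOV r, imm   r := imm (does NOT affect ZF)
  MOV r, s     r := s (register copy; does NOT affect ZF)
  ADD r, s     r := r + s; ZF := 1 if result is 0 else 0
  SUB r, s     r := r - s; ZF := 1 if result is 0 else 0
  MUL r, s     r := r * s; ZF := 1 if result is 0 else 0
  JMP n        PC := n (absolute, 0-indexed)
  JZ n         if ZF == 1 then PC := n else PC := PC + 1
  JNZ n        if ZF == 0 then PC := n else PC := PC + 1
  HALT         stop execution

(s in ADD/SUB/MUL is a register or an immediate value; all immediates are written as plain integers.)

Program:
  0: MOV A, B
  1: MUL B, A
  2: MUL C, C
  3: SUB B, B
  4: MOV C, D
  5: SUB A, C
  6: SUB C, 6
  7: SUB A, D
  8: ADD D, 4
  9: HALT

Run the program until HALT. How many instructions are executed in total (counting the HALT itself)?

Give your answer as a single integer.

Answer: 10

Derivation:
Step 1: PC=0 exec 'MOV A, B'. After: A=0 B=0 C=0 D=0 ZF=0 PC=1
Step 2: PC=1 exec 'MUL B, A'. After: A=0 B=0 C=0 D=0 ZF=1 PC=2
Step 3: PC=2 exec 'MUL C, C'. After: A=0 B=0 C=0 D=0 ZF=1 PC=3
Step 4: PC=3 exec 'SUB B, B'. After: A=0 B=0 C=0 D=0 ZF=1 PC=4
Step 5: PC=4 exec 'MOV C, D'. After: A=0 B=0 C=0 D=0 ZF=1 PC=5
Step 6: PC=5 exec 'SUB A, C'. After: A=0 B=0 C=0 D=0 ZF=1 PC=6
Step 7: PC=6 exec 'SUB C, 6'. After: A=0 B=0 C=-6 D=0 ZF=0 PC=7
Step 8: PC=7 exec 'SUB A, D'. After: A=0 B=0 C=-6 D=0 ZF=1 PC=8
Step 9: PC=8 exec 'ADD D, 4'. After: A=0 B=0 C=-6 D=4 ZF=0 PC=9
Step 10: PC=9 exec 'HALT'. After: A=0 B=0 C=-6 D=4 ZF=0 PC=9 HALTED
Total instructions executed: 10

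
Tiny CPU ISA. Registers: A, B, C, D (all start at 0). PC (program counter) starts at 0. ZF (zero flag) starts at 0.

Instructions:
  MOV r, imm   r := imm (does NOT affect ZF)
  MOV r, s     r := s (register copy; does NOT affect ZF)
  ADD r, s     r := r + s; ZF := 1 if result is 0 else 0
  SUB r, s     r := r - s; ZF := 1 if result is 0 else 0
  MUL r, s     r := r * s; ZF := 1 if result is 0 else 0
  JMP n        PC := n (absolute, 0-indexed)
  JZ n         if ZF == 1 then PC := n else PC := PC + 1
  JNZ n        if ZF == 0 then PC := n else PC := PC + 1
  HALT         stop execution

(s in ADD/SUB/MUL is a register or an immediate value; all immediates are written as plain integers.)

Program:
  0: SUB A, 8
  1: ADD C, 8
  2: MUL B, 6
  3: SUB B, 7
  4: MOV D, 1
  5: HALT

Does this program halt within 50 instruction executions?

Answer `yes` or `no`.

Answer: yes

Derivation:
Step 1: PC=0 exec 'SUB A, 8'. After: A=-8 B=0 C=0 D=0 ZF=0 PC=1
Step 2: PC=1 exec 'ADD C, 8'. After: A=-8 B=0 C=8 D=0 ZF=0 PC=2
Step 3: PC=2 exec 'MUL B, 6'. After: A=-8 B=0 C=8 D=0 ZF=1 PC=3
Step 4: PC=3 exec 'SUB B, 7'. After: A=-8 B=-7 C=8 D=0 ZF=0 PC=4
Step 5: PC=4 exec 'MOV D, 1'. After: A=-8 B=-7 C=8 D=1 ZF=0 PC=5
Step 6: PC=5 exec 'HALT'. After: A=-8 B=-7 C=8 D=1 ZF=0 PC=5 HALTED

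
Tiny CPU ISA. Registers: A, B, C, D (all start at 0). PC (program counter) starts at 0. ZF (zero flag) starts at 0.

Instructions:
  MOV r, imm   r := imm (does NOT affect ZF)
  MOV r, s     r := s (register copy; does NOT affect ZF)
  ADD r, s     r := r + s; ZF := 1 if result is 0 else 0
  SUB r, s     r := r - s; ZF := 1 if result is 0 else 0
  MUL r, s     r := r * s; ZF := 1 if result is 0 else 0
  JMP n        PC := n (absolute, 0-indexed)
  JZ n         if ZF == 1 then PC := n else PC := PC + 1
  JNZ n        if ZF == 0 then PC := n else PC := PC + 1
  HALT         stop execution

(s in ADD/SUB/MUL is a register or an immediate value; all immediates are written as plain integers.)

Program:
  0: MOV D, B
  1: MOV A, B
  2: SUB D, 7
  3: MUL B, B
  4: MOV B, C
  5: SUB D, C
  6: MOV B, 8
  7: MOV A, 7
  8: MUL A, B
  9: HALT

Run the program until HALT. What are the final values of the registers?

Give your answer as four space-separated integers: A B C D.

Step 1: PC=0 exec 'MOV D, B'. After: A=0 B=0 C=0 D=0 ZF=0 PC=1
Step 2: PC=1 exec 'MOV A, B'. After: A=0 B=0 C=0 D=0 ZF=0 PC=2
Step 3: PC=2 exec 'SUB D, 7'. After: A=0 B=0 C=0 D=-7 ZF=0 PC=3
Step 4: PC=3 exec 'MUL B, B'. After: A=0 B=0 C=0 D=-7 ZF=1 PC=4
Step 5: PC=4 exec 'MOV B, C'. After: A=0 B=0 C=0 D=-7 ZF=1 PC=5
Step 6: PC=5 exec 'SUB D, C'. After: A=0 B=0 C=0 D=-7 ZF=0 PC=6
Step 7: PC=6 exec 'MOV B, 8'. After: A=0 B=8 C=0 D=-7 ZF=0 PC=7
Step 8: PC=7 exec 'MOV A, 7'. After: A=7 B=8 C=0 D=-7 ZF=0 PC=8
Step 9: PC=8 exec 'MUL A, B'. After: A=56 B=8 C=0 D=-7 ZF=0 PC=9
Step 10: PC=9 exec 'HALT'. After: A=56 B=8 C=0 D=-7 ZF=0 PC=9 HALTED

Answer: 56 8 0 -7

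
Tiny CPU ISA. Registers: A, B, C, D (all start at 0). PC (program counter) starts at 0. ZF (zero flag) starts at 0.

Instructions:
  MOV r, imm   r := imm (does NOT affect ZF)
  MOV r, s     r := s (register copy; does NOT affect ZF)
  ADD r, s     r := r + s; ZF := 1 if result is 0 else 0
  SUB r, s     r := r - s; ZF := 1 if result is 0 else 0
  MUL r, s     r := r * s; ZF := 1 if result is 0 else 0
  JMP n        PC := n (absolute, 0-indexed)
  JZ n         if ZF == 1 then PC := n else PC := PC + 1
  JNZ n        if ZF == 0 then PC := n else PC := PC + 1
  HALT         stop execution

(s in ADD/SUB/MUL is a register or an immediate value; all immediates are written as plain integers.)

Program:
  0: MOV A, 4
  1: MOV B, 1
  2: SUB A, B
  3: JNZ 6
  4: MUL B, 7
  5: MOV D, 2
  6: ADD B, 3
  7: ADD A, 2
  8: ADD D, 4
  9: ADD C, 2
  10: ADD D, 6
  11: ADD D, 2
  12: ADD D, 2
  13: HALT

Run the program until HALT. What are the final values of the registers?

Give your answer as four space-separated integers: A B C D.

Step 1: PC=0 exec 'MOV A, 4'. After: A=4 B=0 C=0 D=0 ZF=0 PC=1
Step 2: PC=1 exec 'MOV B, 1'. After: A=4 B=1 C=0 D=0 ZF=0 PC=2
Step 3: PC=2 exec 'SUB A, B'. After: A=3 B=1 C=0 D=0 ZF=0 PC=3
Step 4: PC=3 exec 'JNZ 6'. After: A=3 B=1 C=0 D=0 ZF=0 PC=6
Step 5: PC=6 exec 'ADD B, 3'. After: A=3 B=4 C=0 D=0 ZF=0 PC=7
Step 6: PC=7 exec 'ADD A, 2'. After: A=5 B=4 C=0 D=0 ZF=0 PC=8
Step 7: PC=8 exec 'ADD D, 4'. After: A=5 B=4 C=0 D=4 ZF=0 PC=9
Step 8: PC=9 exec 'ADD C, 2'. After: A=5 B=4 C=2 D=4 ZF=0 PC=10
Step 9: PC=10 exec 'ADD D, 6'. After: A=5 B=4 C=2 D=10 ZF=0 PC=11
Step 10: PC=11 exec 'ADD D, 2'. After: A=5 B=4 C=2 D=12 ZF=0 PC=12
Step 11: PC=12 exec 'ADD D, 2'. After: A=5 B=4 C=2 D=14 ZF=0 PC=13
Step 12: PC=13 exec 'HALT'. After: A=5 B=4 C=2 D=14 ZF=0 PC=13 HALTED

Answer: 5 4 2 14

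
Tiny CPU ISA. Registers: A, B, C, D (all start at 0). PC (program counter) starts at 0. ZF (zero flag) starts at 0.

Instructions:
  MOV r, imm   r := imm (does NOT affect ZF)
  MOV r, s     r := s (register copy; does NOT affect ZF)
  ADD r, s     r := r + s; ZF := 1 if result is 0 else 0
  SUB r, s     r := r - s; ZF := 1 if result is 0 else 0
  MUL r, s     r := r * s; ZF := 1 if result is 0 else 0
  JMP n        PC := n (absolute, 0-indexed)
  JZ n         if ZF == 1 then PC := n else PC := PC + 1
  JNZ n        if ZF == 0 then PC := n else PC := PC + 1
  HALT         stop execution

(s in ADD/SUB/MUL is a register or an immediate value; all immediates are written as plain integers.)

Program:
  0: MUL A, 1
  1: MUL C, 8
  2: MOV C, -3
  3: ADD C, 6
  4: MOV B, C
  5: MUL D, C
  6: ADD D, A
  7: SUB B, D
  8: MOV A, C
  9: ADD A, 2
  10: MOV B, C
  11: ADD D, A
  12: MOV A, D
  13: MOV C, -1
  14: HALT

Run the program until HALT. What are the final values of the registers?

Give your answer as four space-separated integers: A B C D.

Step 1: PC=0 exec 'MUL A, 1'. After: A=0 B=0 C=0 D=0 ZF=1 PC=1
Step 2: PC=1 exec 'MUL C, 8'. After: A=0 B=0 C=0 D=0 ZF=1 PC=2
Step 3: PC=2 exec 'MOV C, -3'. After: A=0 B=0 C=-3 D=0 ZF=1 PC=3
Step 4: PC=3 exec 'ADD C, 6'. After: A=0 B=0 C=3 D=0 ZF=0 PC=4
Step 5: PC=4 exec 'MOV B, C'. After: A=0 B=3 C=3 D=0 ZF=0 PC=5
Step 6: PC=5 exec 'MUL D, C'. After: A=0 B=3 C=3 D=0 ZF=1 PC=6
Step 7: PC=6 exec 'ADD D, A'. After: A=0 B=3 C=3 D=0 ZF=1 PC=7
Step 8: PC=7 exec 'SUB B, D'. After: A=0 B=3 C=3 D=0 ZF=0 PC=8
Step 9: PC=8 exec 'MOV A, C'. After: A=3 B=3 C=3 D=0 ZF=0 PC=9
Step 10: PC=9 exec 'ADD A, 2'. After: A=5 B=3 C=3 D=0 ZF=0 PC=10
Step 11: PC=10 exec 'MOV B, C'. After: A=5 B=3 C=3 D=0 ZF=0 PC=11
Step 12: PC=11 exec 'ADD D, A'. After: A=5 B=3 C=3 D=5 ZF=0 PC=12
Step 13: PC=12 exec 'MOV A, D'. After: A=5 B=3 C=3 D=5 ZF=0 PC=13
Step 14: PC=13 exec 'MOV C, -1'. After: A=5 B=3 C=-1 D=5 ZF=0 PC=14
Step 15: PC=14 exec 'HALT'. After: A=5 B=3 C=-1 D=5 ZF=0 PC=14 HALTED

Answer: 5 3 -1 5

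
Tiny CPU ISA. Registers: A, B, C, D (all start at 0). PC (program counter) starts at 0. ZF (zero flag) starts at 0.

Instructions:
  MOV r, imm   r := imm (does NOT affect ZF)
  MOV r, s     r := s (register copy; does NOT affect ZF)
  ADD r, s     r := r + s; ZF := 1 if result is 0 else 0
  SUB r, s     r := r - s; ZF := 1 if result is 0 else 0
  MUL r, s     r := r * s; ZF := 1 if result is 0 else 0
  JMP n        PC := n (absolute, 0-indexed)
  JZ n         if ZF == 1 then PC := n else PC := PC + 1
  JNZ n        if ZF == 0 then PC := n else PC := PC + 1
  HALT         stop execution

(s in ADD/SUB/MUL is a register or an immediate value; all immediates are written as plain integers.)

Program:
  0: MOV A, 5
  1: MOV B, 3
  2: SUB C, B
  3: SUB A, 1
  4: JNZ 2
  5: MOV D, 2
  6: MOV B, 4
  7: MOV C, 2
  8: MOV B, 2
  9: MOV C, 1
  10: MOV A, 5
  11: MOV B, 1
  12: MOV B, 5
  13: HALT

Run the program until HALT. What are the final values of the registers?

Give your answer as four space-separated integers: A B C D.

Step 1: PC=0 exec 'MOV A, 5'. After: A=5 B=0 C=0 D=0 ZF=0 PC=1
Step 2: PC=1 exec 'MOV B, 3'. After: A=5 B=3 C=0 D=0 ZF=0 PC=2
Step 3: PC=2 exec 'SUB C, B'. After: A=5 B=3 C=-3 D=0 ZF=0 PC=3
Step 4: PC=3 exec 'SUB A, 1'. After: A=4 B=3 C=-3 D=0 ZF=0 PC=4
Step 5: PC=4 exec 'JNZ 2'. After: A=4 B=3 C=-3 D=0 ZF=0 PC=2
Step 6: PC=2 exec 'SUB C, B'. After: A=4 B=3 C=-6 D=0 ZF=0 PC=3
Step 7: PC=3 exec 'SUB A, 1'. After: A=3 B=3 C=-6 D=0 ZF=0 PC=4
Step 8: PC=4 exec 'JNZ 2'. After: A=3 B=3 C=-6 D=0 ZF=0 PC=2
Step 9: PC=2 exec 'SUB C, B'. After: A=3 B=3 C=-9 D=0 ZF=0 PC=3
Step 10: PC=3 exec 'SUB A, 1'. After: A=2 B=3 C=-9 D=0 ZF=0 PC=4
Step 11: PC=4 exec 'JNZ 2'. After: A=2 B=3 C=-9 D=0 ZF=0 PC=2
Step 12: PC=2 exec 'SUB C, B'. After: A=2 B=3 C=-12 D=0 ZF=0 PC=3
Step 13: PC=3 exec 'SUB A, 1'. After: A=1 B=3 C=-12 D=0 ZF=0 PC=4
Step 14: PC=4 exec 'JNZ 2'. After: A=1 B=3 C=-12 D=0 ZF=0 PC=2
Step 15: PC=2 exec 'SUB C, B'. After: A=1 B=3 C=-15 D=0 ZF=0 PC=3
Step 16: PC=3 exec 'SUB A, 1'. After: A=0 B=3 C=-15 D=0 ZF=1 PC=4
Step 17: PC=4 exec 'JNZ 2'. After: A=0 B=3 C=-15 D=0 ZF=1 PC=5
Step 18: PC=5 exec 'MOV D, 2'. After: A=0 B=3 C=-15 D=2 ZF=1 PC=6
Step 19: PC=6 exec 'MOV B, 4'. After: A=0 B=4 C=-15 D=2 ZF=1 PC=7
Step 20: PC=7 exec 'MOV C, 2'. After: A=0 B=4 C=2 D=2 ZF=1 PC=8
Step 21: PC=8 exec 'MOV B, 2'. After: A=0 B=2 C=2 D=2 ZF=1 PC=9
Step 22: PC=9 exec 'MOV C, 1'. After: A=0 B=2 C=1 D=2 ZF=1 PC=10
Step 23: PC=10 exec 'MOV A, 5'. After: A=5 B=2 C=1 D=2 ZF=1 PC=11
Step 24: PC=11 exec 'MOV B, 1'. After: A=5 B=1 C=1 D=2 ZF=1 PC=12
Step 25: PC=12 exec 'MOV B, 5'. After: A=5 B=5 C=1 D=2 ZF=1 PC=13
Step 26: PC=13 exec 'HALT'. After: A=5 B=5 C=1 D=2 ZF=1 PC=13 HALTED

Answer: 5 5 1 2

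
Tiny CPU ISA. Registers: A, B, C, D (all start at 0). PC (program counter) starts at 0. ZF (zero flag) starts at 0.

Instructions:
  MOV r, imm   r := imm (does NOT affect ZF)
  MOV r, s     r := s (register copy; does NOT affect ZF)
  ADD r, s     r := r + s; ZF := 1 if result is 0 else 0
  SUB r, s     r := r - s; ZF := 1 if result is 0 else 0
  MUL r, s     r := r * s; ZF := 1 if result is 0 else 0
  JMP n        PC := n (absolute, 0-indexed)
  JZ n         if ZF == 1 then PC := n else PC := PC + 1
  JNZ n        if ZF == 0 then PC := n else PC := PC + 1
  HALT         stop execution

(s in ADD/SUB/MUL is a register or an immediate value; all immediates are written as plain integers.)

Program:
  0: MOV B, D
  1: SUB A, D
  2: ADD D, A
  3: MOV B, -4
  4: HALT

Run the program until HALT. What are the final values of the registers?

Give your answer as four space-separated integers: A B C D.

Answer: 0 -4 0 0

Derivation:
Step 1: PC=0 exec 'MOV B, D'. After: A=0 B=0 C=0 D=0 ZF=0 PC=1
Step 2: PC=1 exec 'SUB A, D'. After: A=0 B=0 C=0 D=0 ZF=1 PC=2
Step 3: PC=2 exec 'ADD D, A'. After: A=0 B=0 C=0 D=0 ZF=1 PC=3
Step 4: PC=3 exec 'MOV B, -4'. After: A=0 B=-4 C=0 D=0 ZF=1 PC=4
Step 5: PC=4 exec 'HALT'. After: A=0 B=-4 C=0 D=0 ZF=1 PC=4 HALTED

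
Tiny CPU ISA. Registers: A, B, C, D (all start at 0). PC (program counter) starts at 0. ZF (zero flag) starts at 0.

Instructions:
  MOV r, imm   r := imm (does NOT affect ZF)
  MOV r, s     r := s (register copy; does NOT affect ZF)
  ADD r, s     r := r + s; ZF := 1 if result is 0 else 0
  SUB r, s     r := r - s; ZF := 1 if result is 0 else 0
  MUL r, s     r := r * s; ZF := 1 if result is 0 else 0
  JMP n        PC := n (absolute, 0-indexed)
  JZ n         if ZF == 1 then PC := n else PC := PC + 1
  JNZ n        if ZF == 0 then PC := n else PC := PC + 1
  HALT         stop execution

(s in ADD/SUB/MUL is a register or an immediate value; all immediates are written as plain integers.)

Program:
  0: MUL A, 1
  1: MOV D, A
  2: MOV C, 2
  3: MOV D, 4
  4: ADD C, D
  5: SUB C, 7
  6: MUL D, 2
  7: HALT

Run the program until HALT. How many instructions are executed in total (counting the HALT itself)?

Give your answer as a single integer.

Answer: 8

Derivation:
Step 1: PC=0 exec 'MUL A, 1'. After: A=0 B=0 C=0 D=0 ZF=1 PC=1
Step 2: PC=1 exec 'MOV D, A'. After: A=0 B=0 C=0 D=0 ZF=1 PC=2
Step 3: PC=2 exec 'MOV C, 2'. After: A=0 B=0 C=2 D=0 ZF=1 PC=3
Step 4: PC=3 exec 'MOV D, 4'. After: A=0 B=0 C=2 D=4 ZF=1 PC=4
Step 5: PC=4 exec 'ADD C, D'. After: A=0 B=0 C=6 D=4 ZF=0 PC=5
Step 6: PC=5 exec 'SUB C, 7'. After: A=0 B=0 C=-1 D=4 ZF=0 PC=6
Step 7: PC=6 exec 'MUL D, 2'. After: A=0 B=0 C=-1 D=8 ZF=0 PC=7
Step 8: PC=7 exec 'HALT'. After: A=0 B=0 C=-1 D=8 ZF=0 PC=7 HALTED
Total instructions executed: 8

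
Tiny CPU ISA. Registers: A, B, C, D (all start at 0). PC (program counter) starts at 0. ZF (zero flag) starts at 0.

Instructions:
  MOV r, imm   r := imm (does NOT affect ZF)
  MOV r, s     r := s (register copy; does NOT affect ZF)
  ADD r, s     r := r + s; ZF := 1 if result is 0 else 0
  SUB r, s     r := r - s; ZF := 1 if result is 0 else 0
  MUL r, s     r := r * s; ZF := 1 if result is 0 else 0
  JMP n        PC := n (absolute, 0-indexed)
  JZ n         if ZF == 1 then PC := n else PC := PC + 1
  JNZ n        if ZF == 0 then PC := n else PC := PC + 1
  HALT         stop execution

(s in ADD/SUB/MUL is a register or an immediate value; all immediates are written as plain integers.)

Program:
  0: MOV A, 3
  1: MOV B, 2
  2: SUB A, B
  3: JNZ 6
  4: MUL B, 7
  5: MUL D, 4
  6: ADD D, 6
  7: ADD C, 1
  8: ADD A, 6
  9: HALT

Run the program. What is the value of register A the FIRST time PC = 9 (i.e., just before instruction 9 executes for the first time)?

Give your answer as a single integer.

Step 1: PC=0 exec 'MOV A, 3'. After: A=3 B=0 C=0 D=0 ZF=0 PC=1
Step 2: PC=1 exec 'MOV B, 2'. After: A=3 B=2 C=0 D=0 ZF=0 PC=2
Step 3: PC=2 exec 'SUB A, B'. After: A=1 B=2 C=0 D=0 ZF=0 PC=3
Step 4: PC=3 exec 'JNZ 6'. After: A=1 B=2 C=0 D=0 ZF=0 PC=6
Step 5: PC=6 exec 'ADD D, 6'. After: A=1 B=2 C=0 D=6 ZF=0 PC=7
Step 6: PC=7 exec 'ADD C, 1'. After: A=1 B=2 C=1 D=6 ZF=0 PC=8
Step 7: PC=8 exec 'ADD A, 6'. After: A=7 B=2 C=1 D=6 ZF=0 PC=9
First time PC=9: A=7

7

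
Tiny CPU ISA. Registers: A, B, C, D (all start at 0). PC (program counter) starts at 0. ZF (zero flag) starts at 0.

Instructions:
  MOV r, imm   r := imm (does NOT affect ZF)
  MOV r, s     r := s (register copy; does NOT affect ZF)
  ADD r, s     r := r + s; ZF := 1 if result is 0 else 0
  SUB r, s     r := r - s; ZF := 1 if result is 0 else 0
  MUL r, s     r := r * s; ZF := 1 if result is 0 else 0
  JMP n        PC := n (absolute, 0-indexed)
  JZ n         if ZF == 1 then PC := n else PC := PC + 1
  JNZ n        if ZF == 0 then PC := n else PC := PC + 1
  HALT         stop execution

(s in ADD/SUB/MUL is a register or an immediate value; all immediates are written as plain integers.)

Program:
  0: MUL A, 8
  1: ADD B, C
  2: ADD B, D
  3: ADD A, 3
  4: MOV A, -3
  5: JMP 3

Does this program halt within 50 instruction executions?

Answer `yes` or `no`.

Answer: no

Derivation:
Step 1: PC=0 exec 'MUL A, 8'. After: A=0 B=0 C=0 D=0 ZF=1 PC=1
Step 2: PC=1 exec 'ADD B, C'. After: A=0 B=0 C=0 D=0 ZF=1 PC=2
Step 3: PC=2 exec 'ADD B, D'. After: A=0 B=0 C=0 D=0 ZF=1 PC=3
Step 4: PC=3 exec 'ADD A, 3'. After: A=3 B=0 C=0 D=0 ZF=0 PC=4
Step 5: PC=4 exec 'MOV A, -3'. After: A=-3 B=0 C=0 D=0 ZF=0 PC=5
Step 6: PC=5 exec 'JMP 3'. After: A=-3 B=0 C=0 D=0 ZF=0 PC=3
Step 7: PC=3 exec 'ADD A, 3'. After: A=0 B=0 C=0 D=0 ZF=1 PC=4
Step 8: PC=4 exec 'MOV A, -3'. After: A=-3 B=0 C=0 D=0 ZF=1 PC=5
Step 9: PC=5 exec 'JMP 3'. After: A=-3 B=0 C=0 D=0 ZF=1 PC=3
Step 10: PC=3 exec 'ADD A, 3'. After: A=0 B=0 C=0 D=0 ZF=1 PC=4
State after step 10 equals state after step 7: the program is in a cycle of length 3 and will never halt.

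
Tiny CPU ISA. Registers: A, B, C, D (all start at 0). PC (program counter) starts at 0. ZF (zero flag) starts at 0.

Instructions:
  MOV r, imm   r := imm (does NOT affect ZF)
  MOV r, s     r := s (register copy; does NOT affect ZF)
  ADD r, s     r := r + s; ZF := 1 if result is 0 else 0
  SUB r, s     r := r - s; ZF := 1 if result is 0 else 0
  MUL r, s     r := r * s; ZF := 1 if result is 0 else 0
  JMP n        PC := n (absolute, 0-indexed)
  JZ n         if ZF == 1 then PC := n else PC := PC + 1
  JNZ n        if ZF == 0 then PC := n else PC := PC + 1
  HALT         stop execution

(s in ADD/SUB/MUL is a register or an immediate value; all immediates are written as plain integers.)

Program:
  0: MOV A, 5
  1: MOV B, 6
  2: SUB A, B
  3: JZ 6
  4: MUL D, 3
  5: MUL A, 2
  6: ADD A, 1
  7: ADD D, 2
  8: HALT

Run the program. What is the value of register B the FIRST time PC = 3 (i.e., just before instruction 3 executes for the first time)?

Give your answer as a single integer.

Step 1: PC=0 exec 'MOV A, 5'. After: A=5 B=0 C=0 D=0 ZF=0 PC=1
Step 2: PC=1 exec 'MOV B, 6'. After: A=5 B=6 C=0 D=0 ZF=0 PC=2
Step 3: PC=2 exec 'SUB A, B'. After: A=-1 B=6 C=0 D=0 ZF=0 PC=3
First time PC=3: B=6

6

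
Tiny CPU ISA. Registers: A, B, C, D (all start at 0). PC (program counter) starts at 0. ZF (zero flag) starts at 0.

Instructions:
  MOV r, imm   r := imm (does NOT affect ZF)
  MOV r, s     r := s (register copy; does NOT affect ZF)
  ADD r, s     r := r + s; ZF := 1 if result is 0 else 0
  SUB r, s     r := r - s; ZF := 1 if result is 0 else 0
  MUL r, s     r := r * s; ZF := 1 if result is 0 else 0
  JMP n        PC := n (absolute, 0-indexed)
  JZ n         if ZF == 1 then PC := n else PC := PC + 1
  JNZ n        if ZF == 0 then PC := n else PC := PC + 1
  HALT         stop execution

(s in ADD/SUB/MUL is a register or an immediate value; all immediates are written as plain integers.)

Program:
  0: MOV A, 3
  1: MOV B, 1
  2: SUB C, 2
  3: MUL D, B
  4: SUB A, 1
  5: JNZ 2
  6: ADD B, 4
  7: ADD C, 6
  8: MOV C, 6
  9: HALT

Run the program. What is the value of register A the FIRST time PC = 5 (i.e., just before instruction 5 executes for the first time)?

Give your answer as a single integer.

Step 1: PC=0 exec 'MOV A, 3'. After: A=3 B=0 C=0 D=0 ZF=0 PC=1
Step 2: PC=1 exec 'MOV B, 1'. After: A=3 B=1 C=0 D=0 ZF=0 PC=2
Step 3: PC=2 exec 'SUB C, 2'. After: A=3 B=1 C=-2 D=0 ZF=0 PC=3
Step 4: PC=3 exec 'MUL D, B'. After: A=3 B=1 C=-2 D=0 ZF=1 PC=4
Step 5: PC=4 exec 'SUB A, 1'. After: A=2 B=1 C=-2 D=0 ZF=0 PC=5
First time PC=5: A=2

2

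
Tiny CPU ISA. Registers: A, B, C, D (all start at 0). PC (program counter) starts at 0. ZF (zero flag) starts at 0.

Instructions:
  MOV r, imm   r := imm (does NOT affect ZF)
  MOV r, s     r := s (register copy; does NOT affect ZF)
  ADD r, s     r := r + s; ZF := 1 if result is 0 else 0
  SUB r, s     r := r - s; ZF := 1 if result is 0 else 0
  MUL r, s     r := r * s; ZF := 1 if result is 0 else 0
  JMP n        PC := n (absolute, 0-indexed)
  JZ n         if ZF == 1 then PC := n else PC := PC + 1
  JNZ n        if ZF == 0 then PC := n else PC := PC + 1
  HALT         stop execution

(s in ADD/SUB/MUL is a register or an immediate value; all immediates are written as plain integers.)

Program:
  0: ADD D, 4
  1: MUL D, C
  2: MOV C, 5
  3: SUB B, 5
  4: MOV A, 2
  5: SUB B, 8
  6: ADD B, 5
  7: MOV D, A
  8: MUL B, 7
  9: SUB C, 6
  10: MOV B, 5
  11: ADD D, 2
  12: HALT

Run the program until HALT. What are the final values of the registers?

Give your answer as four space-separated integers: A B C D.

Answer: 2 5 -1 4

Derivation:
Step 1: PC=0 exec 'ADD D, 4'. After: A=0 B=0 C=0 D=4 ZF=0 PC=1
Step 2: PC=1 exec 'MUL D, C'. After: A=0 B=0 C=0 D=0 ZF=1 PC=2
Step 3: PC=2 exec 'MOV C, 5'. After: A=0 B=0 C=5 D=0 ZF=1 PC=3
Step 4: PC=3 exec 'SUB B, 5'. After: A=0 B=-5 C=5 D=0 ZF=0 PC=4
Step 5: PC=4 exec 'MOV A, 2'. After: A=2 B=-5 C=5 D=0 ZF=0 PC=5
Step 6: PC=5 exec 'SUB B, 8'. After: A=2 B=-13 C=5 D=0 ZF=0 PC=6
Step 7: PC=6 exec 'ADD B, 5'. After: A=2 B=-8 C=5 D=0 ZF=0 PC=7
Step 8: PC=7 exec 'MOV D, A'. After: A=2 B=-8 C=5 D=2 ZF=0 PC=8
Step 9: PC=8 exec 'MUL B, 7'. After: A=2 B=-56 C=5 D=2 ZF=0 PC=9
Step 10: PC=9 exec 'SUB C, 6'. After: A=2 B=-56 C=-1 D=2 ZF=0 PC=10
Step 11: PC=10 exec 'MOV B, 5'. After: A=2 B=5 C=-1 D=2 ZF=0 PC=11
Step 12: PC=11 exec 'ADD D, 2'. After: A=2 B=5 C=-1 D=4 ZF=0 PC=12
Step 13: PC=12 exec 'HALT'. After: A=2 B=5 C=-1 D=4 ZF=0 PC=12 HALTED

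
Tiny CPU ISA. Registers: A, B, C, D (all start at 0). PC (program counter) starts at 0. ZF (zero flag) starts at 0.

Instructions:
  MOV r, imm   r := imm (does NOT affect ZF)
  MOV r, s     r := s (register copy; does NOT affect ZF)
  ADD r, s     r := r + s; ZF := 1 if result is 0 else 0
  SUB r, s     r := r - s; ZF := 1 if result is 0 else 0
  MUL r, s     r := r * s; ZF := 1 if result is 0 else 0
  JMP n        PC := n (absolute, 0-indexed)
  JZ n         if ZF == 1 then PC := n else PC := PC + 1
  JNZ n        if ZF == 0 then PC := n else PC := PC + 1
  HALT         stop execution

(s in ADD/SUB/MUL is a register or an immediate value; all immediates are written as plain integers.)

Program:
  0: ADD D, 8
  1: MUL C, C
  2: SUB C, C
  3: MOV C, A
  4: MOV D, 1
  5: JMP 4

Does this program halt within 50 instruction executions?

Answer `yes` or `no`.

Step 1: PC=0 exec 'ADD D, 8'. After: A=0 B=0 C=0 D=8 ZF=0 PC=1
Step 2: PC=1 exec 'MUL C, C'. After: A=0 B=0 C=0 D=8 ZF=1 PC=2
Step 3: PC=2 exec 'SUB C, C'. After: A=0 B=0 C=0 D=8 ZF=1 PC=3
Step 4: PC=3 exec 'MOV C, A'. After: A=0 B=0 C=0 D=8 ZF=1 PC=4
Step 5: PC=4 exec 'MOV D, 1'. After: A=0 B=0 C=0 D=1 ZF=1 PC=5
Step 6: PC=5 exec 'JMP 4'. After: A=0 B=0 C=0 D=1 ZF=1 PC=4
Step 7: PC=4 exec 'MOV D, 1'. After: A=0 B=0 C=0 D=1 ZF=1 PC=5
State after step 7 equals state after step 5: the program is in a cycle of length 2 and will never halt.

Answer: no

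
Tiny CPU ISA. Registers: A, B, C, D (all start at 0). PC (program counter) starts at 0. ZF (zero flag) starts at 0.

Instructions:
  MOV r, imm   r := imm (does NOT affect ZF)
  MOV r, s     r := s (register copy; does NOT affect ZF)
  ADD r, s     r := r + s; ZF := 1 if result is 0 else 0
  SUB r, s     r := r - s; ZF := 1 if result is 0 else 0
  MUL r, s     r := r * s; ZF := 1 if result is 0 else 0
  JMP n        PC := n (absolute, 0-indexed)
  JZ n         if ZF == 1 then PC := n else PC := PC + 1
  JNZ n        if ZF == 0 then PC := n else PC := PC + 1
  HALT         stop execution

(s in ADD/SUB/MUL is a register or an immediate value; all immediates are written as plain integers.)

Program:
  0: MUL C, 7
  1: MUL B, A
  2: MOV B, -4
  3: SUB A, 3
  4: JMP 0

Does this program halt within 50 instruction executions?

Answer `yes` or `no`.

Step 1: PC=0 exec 'MUL C, 7'. After: A=0 B=0 C=0 D=0 ZF=1 PC=1
Step 2: PC=1 exec 'MUL B, A'. After: A=0 B=0 C=0 D=0 ZF=1 PC=2
Step 3: PC=2 exec 'MOV B, -4'. After: A=0 B=-4 C=0 D=0 ZF=1 PC=3
Step 4: PC=3 exec 'SUB A, 3'. After: A=-3 B=-4 C=0 D=0 ZF=0 PC=4
Step 5: PC=4 exec 'JMP 0'. After: A=-3 B=-4 C=0 D=0 ZF=0 PC=0
Step 6: PC=0 exec 'MUL C, 7'. After: A=-3 B=-4 C=0 D=0 ZF=1 PC=1
Step 7: PC=1 exec 'MUL B, A'. After: A=-3 B=12 C=0 D=0 ZF=0 PC=2
Step 8: PC=2 exec 'MOV B, -4'. After: A=-3 B=-4 C=0 D=0 ZF=0 PC=3
Step 9: PC=3 exec 'SUB A, 3'. After: A=-6 B=-4 C=0 D=0 ZF=0 PC=4
Step 10: PC=4 exec 'JMP 0'. After: A=-6 B=-4 C=0 D=0 ZF=0 PC=0
Step 11: PC=0 exec 'MUL C, 7'. After: A=-6 B=-4 C=0 D=0 ZF=1 PC=1
Step 12: PC=1 exec 'MUL B, A'. After: A=-6 B=24 C=0 D=0 ZF=0 PC=2
Step 13: PC=2 exec 'MOV B, -4'. After: A=-6 B=-4 C=0 D=0 ZF=0 PC=3
Step 14: PC=3 exec 'SUB A, 3'. After: A=-9 B=-4 C=0 D=0 ZF=0 PC=4
Step 15: PC=4 exec 'JMP 0'. After: A=-9 B=-4 C=0 D=0 ZF=0 PC=0
After 50 steps: not halted. PC revisits the same instructions with no path to HALT; will never halt.

Answer: no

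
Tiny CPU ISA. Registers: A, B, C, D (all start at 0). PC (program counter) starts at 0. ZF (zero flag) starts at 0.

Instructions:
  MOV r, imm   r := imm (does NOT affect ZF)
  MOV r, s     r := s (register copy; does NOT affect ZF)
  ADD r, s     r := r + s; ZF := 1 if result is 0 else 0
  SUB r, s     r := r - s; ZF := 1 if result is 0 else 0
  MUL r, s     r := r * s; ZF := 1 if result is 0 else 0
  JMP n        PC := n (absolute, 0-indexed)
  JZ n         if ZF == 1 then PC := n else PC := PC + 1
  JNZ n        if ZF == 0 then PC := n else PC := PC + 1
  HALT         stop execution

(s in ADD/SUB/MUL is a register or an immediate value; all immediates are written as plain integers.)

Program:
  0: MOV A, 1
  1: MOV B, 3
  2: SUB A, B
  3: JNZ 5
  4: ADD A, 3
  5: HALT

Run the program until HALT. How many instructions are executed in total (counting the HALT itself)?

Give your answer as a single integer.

Answer: 5

Derivation:
Step 1: PC=0 exec 'MOV A, 1'. After: A=1 B=0 C=0 D=0 ZF=0 PC=1
Step 2: PC=1 exec 'MOV B, 3'. After: A=1 B=3 C=0 D=0 ZF=0 PC=2
Step 3: PC=2 exec 'SUB A, B'. After: A=-2 B=3 C=0 D=0 ZF=0 PC=3
Step 4: PC=3 exec 'JNZ 5'. After: A=-2 B=3 C=0 D=0 ZF=0 PC=5
Step 5: PC=5 exec 'HALT'. After: A=-2 B=3 C=0 D=0 ZF=0 PC=5 HALTED
Total instructions executed: 5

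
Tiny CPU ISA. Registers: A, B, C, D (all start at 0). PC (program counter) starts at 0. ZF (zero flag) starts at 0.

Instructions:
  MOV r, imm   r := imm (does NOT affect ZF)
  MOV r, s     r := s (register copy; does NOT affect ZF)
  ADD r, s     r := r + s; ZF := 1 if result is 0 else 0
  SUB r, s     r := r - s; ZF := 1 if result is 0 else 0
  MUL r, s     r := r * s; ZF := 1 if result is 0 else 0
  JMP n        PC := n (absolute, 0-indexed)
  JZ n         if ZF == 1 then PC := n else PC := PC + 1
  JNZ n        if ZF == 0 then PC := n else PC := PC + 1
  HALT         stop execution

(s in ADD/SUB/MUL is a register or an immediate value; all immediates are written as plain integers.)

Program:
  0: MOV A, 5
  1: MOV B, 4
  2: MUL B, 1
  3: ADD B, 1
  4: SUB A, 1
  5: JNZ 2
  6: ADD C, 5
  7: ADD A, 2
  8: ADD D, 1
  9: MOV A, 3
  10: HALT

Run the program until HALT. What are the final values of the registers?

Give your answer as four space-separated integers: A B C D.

Answer: 3 9 5 1

Derivation:
Step 1: PC=0 exec 'MOV A, 5'. After: A=5 B=0 C=0 D=0 ZF=0 PC=1
Step 2: PC=1 exec 'MOV B, 4'. After: A=5 B=4 C=0 D=0 ZF=0 PC=2
Step 3: PC=2 exec 'MUL B, 1'. After: A=5 B=4 C=0 D=0 ZF=0 PC=3
Step 4: PC=3 exec 'ADD B, 1'. After: A=5 B=5 C=0 D=0 ZF=0 PC=4
Step 5: PC=4 exec 'SUB A, 1'. After: A=4 B=5 C=0 D=0 ZF=0 PC=5
Step 6: PC=5 exec 'JNZ 2'. After: A=4 B=5 C=0 D=0 ZF=0 PC=2
Step 7: PC=2 exec 'MUL B, 1'. After: A=4 B=5 C=0 D=0 ZF=0 PC=3
Step 8: PC=3 exec 'ADD B, 1'. After: A=4 B=6 C=0 D=0 ZF=0 PC=4
Step 9: PC=4 exec 'SUB A, 1'. After: A=3 B=6 C=0 D=0 ZF=0 PC=5
Step 10: PC=5 exec 'JNZ 2'. After: A=3 B=6 C=0 D=0 ZF=0 PC=2
Step 11: PC=2 exec 'MUL B, 1'. After: A=3 B=6 C=0 D=0 ZF=0 PC=3
Step 12: PC=3 exec 'ADD B, 1'. After: A=3 B=7 C=0 D=0 ZF=0 PC=4
Step 13: PC=4 exec 'SUB A, 1'. After: A=2 B=7 C=0 D=0 ZF=0 PC=5
Step 14: PC=5 exec 'JNZ 2'. After: A=2 B=7 C=0 D=0 ZF=0 PC=2
Step 15: PC=2 exec 'MUL B, 1'. After: A=2 B=7 C=0 D=0 ZF=0 PC=3
Step 16: PC=3 exec 'ADD B, 1'. After: A=2 B=8 C=0 D=0 ZF=0 PC=4
Step 17: PC=4 exec 'SUB A, 1'. After: A=1 B=8 C=0 D=0 ZF=0 PC=5
Step 18: PC=5 exec 'JNZ 2'. After: A=1 B=8 C=0 D=0 ZF=0 PC=2
Step 19: PC=2 exec 'MUL B, 1'. After: A=1 B=8 C=0 D=0 ZF=0 PC=3
Step 20: PC=3 exec 'ADD B, 1'. After: A=1 B=9 C=0 D=0 ZF=0 PC=4
Step 21: PC=4 exec 'SUB A, 1'. After: A=0 B=9 C=0 D=0 ZF=1 PC=5
Step 22: PC=5 exec 'JNZ 2'. After: A=0 B=9 C=0 D=0 ZF=1 PC=6
Step 23: PC=6 exec 'ADD C, 5'. After: A=0 B=9 C=5 D=0 ZF=0 PC=7
Step 24: PC=7 exec 'ADD A, 2'. After: A=2 B=9 C=5 D=0 ZF=0 PC=8
Step 25: PC=8 exec 'ADD D, 1'. After: A=2 B=9 C=5 D=1 ZF=0 PC=9
Step 26: PC=9 exec 'MOV A, 3'. After: A=3 B=9 C=5 D=1 ZF=0 PC=10
Step 27: PC=10 exec 'HALT'. After: A=3 B=9 C=5 D=1 ZF=0 PC=10 HALTED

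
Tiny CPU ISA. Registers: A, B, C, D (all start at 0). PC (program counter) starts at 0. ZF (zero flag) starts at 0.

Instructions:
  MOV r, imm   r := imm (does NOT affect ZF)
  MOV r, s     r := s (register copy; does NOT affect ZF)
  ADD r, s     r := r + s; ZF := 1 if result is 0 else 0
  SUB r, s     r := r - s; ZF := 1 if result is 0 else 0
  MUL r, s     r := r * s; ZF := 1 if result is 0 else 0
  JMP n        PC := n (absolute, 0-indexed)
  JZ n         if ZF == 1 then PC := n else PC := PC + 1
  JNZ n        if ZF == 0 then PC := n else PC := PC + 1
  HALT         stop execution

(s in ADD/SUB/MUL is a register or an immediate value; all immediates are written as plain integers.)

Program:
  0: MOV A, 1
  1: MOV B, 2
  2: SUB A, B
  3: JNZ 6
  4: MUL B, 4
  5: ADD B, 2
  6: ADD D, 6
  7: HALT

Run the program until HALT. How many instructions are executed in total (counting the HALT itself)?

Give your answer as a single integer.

Step 1: PC=0 exec 'MOV A, 1'. After: A=1 B=0 C=0 D=0 ZF=0 PC=1
Step 2: PC=1 exec 'MOV B, 2'. After: A=1 B=2 C=0 D=0 ZF=0 PC=2
Step 3: PC=2 exec 'SUB A, B'. After: A=-1 B=2 C=0 D=0 ZF=0 PC=3
Step 4: PC=3 exec 'JNZ 6'. After: A=-1 B=2 C=0 D=0 ZF=0 PC=6
Step 5: PC=6 exec 'ADD D, 6'. After: A=-1 B=2 C=0 D=6 ZF=0 PC=7
Step 6: PC=7 exec 'HALT'. After: A=-1 B=2 C=0 D=6 ZF=0 PC=7 HALTED
Total instructions executed: 6

Answer: 6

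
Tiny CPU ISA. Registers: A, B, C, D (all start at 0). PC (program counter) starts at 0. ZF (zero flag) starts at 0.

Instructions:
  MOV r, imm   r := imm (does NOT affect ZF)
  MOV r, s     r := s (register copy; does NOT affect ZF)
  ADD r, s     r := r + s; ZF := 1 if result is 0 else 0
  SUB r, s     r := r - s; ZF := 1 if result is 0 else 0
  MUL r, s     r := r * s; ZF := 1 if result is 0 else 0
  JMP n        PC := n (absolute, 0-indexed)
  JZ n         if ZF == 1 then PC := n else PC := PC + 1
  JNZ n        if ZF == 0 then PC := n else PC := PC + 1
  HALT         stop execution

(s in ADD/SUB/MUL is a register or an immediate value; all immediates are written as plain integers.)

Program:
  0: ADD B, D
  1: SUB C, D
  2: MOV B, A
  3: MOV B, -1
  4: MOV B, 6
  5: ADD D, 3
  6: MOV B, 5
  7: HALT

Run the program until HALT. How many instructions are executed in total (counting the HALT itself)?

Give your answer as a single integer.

Step 1: PC=0 exec 'ADD B, D'. After: A=0 B=0 C=0 D=0 ZF=1 PC=1
Step 2: PC=1 exec 'SUB C, D'. After: A=0 B=0 C=0 D=0 ZF=1 PC=2
Step 3: PC=2 exec 'MOV B, A'. After: A=0 B=0 C=0 D=0 ZF=1 PC=3
Step 4: PC=3 exec 'MOV B, -1'. After: A=0 B=-1 C=0 D=0 ZF=1 PC=4
Step 5: PC=4 exec 'MOV B, 6'. After: A=0 B=6 C=0 D=0 ZF=1 PC=5
Step 6: PC=5 exec 'ADD D, 3'. After: A=0 B=6 C=0 D=3 ZF=0 PC=6
Step 7: PC=6 exec 'MOV B, 5'. After: A=0 B=5 C=0 D=3 ZF=0 PC=7
Step 8: PC=7 exec 'HALT'. After: A=0 B=5 C=0 D=3 ZF=0 PC=7 HALTED
Total instructions executed: 8

Answer: 8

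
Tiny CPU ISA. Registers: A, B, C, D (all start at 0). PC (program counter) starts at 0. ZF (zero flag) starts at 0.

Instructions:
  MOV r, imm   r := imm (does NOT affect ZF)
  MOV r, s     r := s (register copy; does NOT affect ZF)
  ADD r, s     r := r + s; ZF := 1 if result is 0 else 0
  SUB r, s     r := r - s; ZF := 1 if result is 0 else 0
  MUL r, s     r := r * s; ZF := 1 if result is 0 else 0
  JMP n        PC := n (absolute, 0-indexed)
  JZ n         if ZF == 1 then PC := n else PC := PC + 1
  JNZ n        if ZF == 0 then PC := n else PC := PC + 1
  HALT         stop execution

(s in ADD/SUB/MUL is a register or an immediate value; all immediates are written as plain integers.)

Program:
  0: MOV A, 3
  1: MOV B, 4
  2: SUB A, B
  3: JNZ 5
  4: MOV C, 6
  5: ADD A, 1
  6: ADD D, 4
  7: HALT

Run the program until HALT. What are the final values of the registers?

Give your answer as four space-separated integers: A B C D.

Answer: 0 4 0 4

Derivation:
Step 1: PC=0 exec 'MOV A, 3'. After: A=3 B=0 C=0 D=0 ZF=0 PC=1
Step 2: PC=1 exec 'MOV B, 4'. After: A=3 B=4 C=0 D=0 ZF=0 PC=2
Step 3: PC=2 exec 'SUB A, B'. After: A=-1 B=4 C=0 D=0 ZF=0 PC=3
Step 4: PC=3 exec 'JNZ 5'. After: A=-1 B=4 C=0 D=0 ZF=0 PC=5
Step 5: PC=5 exec 'ADD A, 1'. After: A=0 B=4 C=0 D=0 ZF=1 PC=6
Step 6: PC=6 exec 'ADD D, 4'. After: A=0 B=4 C=0 D=4 ZF=0 PC=7
Step 7: PC=7 exec 'HALT'. After: A=0 B=4 C=0 D=4 ZF=0 PC=7 HALTED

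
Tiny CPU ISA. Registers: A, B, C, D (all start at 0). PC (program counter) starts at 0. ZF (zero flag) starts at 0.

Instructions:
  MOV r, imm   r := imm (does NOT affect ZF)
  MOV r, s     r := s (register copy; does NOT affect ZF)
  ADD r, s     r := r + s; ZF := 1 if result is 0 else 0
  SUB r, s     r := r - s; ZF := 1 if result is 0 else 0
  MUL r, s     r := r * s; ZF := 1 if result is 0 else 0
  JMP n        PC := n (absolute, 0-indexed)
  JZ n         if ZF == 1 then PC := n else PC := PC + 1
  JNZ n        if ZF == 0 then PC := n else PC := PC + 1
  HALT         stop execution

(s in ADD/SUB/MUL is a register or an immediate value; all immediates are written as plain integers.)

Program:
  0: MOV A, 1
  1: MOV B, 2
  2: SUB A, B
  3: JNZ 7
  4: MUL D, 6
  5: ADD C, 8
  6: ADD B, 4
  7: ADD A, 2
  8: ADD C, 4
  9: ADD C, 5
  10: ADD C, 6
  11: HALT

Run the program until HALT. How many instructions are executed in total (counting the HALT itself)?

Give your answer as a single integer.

Step 1: PC=0 exec 'MOV A, 1'. After: A=1 B=0 C=0 D=0 ZF=0 PC=1
Step 2: PC=1 exec 'MOV B, 2'. After: A=1 B=2 C=0 D=0 ZF=0 PC=2
Step 3: PC=2 exec 'SUB A, B'. After: A=-1 B=2 C=0 D=0 ZF=0 PC=3
Step 4: PC=3 exec 'JNZ 7'. After: A=-1 B=2 C=0 D=0 ZF=0 PC=7
Step 5: PC=7 exec 'ADD A, 2'. After: A=1 B=2 C=0 D=0 ZF=0 PC=8
Step 6: PC=8 exec 'ADD C, 4'. After: A=1 B=2 C=4 D=0 ZF=0 PC=9
Step 7: PC=9 exec 'ADD C, 5'. After: A=1 B=2 C=9 D=0 ZF=0 PC=10
Step 8: PC=10 exec 'ADD C, 6'. After: A=1 B=2 C=15 D=0 ZF=0 PC=11
Step 9: PC=11 exec 'HALT'. After: A=1 B=2 C=15 D=0 ZF=0 PC=11 HALTED
Total instructions executed: 9

Answer: 9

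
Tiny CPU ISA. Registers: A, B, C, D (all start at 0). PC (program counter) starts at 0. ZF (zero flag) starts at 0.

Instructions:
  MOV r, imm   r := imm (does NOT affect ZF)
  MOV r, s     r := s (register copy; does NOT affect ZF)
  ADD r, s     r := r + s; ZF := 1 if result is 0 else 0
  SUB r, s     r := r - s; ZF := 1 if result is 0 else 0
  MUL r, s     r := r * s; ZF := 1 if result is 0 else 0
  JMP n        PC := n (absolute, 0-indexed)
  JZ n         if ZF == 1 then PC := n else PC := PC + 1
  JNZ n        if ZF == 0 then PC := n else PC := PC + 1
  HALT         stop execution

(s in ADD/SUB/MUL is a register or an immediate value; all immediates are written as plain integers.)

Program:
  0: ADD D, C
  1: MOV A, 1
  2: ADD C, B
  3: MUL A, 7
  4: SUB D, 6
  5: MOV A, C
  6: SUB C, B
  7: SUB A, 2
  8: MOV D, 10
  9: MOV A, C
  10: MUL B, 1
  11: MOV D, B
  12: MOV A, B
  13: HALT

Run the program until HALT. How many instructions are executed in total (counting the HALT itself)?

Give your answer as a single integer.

Step 1: PC=0 exec 'ADD D, C'. After: A=0 B=0 C=0 D=0 ZF=1 PC=1
Step 2: PC=1 exec 'MOV A, 1'. After: A=1 B=0 C=0 D=0 ZF=1 PC=2
Step 3: PC=2 exec 'ADD C, B'. After: A=1 B=0 C=0 D=0 ZF=1 PC=3
Step 4: PC=3 exec 'MUL A, 7'. After: A=7 B=0 C=0 D=0 ZF=0 PC=4
Step 5: PC=4 exec 'SUB D, 6'. After: A=7 B=0 C=0 D=-6 ZF=0 PC=5
Step 6: PC=5 exec 'MOV A, C'. After: A=0 B=0 C=0 D=-6 ZF=0 PC=6
Step 7: PC=6 exec 'SUB C, B'. After: A=0 B=0 C=0 D=-6 ZF=1 PC=7
Step 8: PC=7 exec 'SUB A, 2'. After: A=-2 B=0 C=0 D=-6 ZF=0 PC=8
Step 9: PC=8 exec 'MOV D, 10'. After: A=-2 B=0 C=0 D=10 ZF=0 PC=9
Step 10: PC=9 exec 'MOV A, C'. After: A=0 B=0 C=0 D=10 ZF=0 PC=10
Step 11: PC=10 exec 'MUL B, 1'. After: A=0 B=0 C=0 D=10 ZF=1 PC=11
Step 12: PC=11 exec 'MOV D, B'. After: A=0 B=0 C=0 D=0 ZF=1 PC=12
Step 13: PC=12 exec 'MOV A, B'. After: A=0 B=0 C=0 D=0 ZF=1 PC=13
Step 14: PC=13 exec 'HALT'. After: A=0 B=0 C=0 D=0 ZF=1 PC=13 HALTED
Total instructions executed: 14

Answer: 14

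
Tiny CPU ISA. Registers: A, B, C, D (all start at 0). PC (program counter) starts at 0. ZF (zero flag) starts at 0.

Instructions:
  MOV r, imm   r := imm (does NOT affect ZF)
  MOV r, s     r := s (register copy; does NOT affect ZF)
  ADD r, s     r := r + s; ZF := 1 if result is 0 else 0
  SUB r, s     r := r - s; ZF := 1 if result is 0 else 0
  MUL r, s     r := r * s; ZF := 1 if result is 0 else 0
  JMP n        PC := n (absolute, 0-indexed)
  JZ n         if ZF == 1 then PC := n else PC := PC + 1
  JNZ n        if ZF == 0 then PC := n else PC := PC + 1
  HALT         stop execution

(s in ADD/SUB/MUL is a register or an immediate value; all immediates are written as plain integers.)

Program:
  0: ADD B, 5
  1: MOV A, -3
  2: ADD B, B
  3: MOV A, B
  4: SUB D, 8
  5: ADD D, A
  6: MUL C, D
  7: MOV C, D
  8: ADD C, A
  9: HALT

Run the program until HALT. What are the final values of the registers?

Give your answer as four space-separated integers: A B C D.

Answer: 10 10 12 2

Derivation:
Step 1: PC=0 exec 'ADD B, 5'. After: A=0 B=5 C=0 D=0 ZF=0 PC=1
Step 2: PC=1 exec 'MOV A, -3'. After: A=-3 B=5 C=0 D=0 ZF=0 PC=2
Step 3: PC=2 exec 'ADD B, B'. After: A=-3 B=10 C=0 D=0 ZF=0 PC=3
Step 4: PC=3 exec 'MOV A, B'. After: A=10 B=10 C=0 D=0 ZF=0 PC=4
Step 5: PC=4 exec 'SUB D, 8'. After: A=10 B=10 C=0 D=-8 ZF=0 PC=5
Step 6: PC=5 exec 'ADD D, A'. After: A=10 B=10 C=0 D=2 ZF=0 PC=6
Step 7: PC=6 exec 'MUL C, D'. After: A=10 B=10 C=0 D=2 ZF=1 PC=7
Step 8: PC=7 exec 'MOV C, D'. After: A=10 B=10 C=2 D=2 ZF=1 PC=8
Step 9: PC=8 exec 'ADD C, A'. After: A=10 B=10 C=12 D=2 ZF=0 PC=9
Step 10: PC=9 exec 'HALT'. After: A=10 B=10 C=12 D=2 ZF=0 PC=9 HALTED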